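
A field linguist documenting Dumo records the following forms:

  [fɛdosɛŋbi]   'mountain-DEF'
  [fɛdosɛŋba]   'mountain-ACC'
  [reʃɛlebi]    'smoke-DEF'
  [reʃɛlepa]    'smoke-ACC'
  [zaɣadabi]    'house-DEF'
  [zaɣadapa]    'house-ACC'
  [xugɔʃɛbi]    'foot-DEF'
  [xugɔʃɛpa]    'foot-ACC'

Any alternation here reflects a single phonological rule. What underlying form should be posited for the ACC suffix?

The ACC morpheme has two allomorphs, [-ba] and [-pa].
By contrast the DEF suffix keeps its initial [b] throughout — that segment must be underlying.
The ACC suffix is therefore /-pa/ underlyingly, with post-nasal voicing: voiceless stops become voiced after a nasal.

/-pa/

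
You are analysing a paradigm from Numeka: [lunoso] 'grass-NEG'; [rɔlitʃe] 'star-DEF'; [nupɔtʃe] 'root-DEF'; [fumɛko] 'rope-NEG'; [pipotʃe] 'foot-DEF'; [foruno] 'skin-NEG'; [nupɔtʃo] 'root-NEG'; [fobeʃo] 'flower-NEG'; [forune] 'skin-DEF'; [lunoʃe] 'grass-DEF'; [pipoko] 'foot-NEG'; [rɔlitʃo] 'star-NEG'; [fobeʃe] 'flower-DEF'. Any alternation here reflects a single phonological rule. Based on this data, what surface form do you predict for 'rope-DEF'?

[fumɛtʃe]

'foot' shows [tʃ] ~ [k] at the end of the stem ([pipotʃe] vs [pipoko]).
If /tʃ/ were underlying and a rule turned it into [k] before the NEG suffix, 'star' would also alternate; but it has [tʃ] in both [rɔlitʃe] and [rɔlitʃo].
The alternation reflects palatalization before a front vowel: /k/ and /s/ become palato-alveolar [tʃ] and [ʃ] before a front vowel. /k/ is underlying.
From [fumɛko] the stem 'rope' is /fumɛk/; before a front vowel this yields [fumɛtʃe].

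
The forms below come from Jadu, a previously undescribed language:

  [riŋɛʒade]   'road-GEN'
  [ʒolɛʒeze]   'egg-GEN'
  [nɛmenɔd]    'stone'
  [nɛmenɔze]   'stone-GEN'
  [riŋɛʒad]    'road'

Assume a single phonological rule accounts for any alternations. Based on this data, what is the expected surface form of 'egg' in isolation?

[ʒolɛʒed]

The stem for 'stone' ends in [d] in [nɛmenɔd] but [z] in [nɛmenɔze].
If /d/ were underlying and a rule turned it into [z] before the GEN suffix, 'road' would also alternate; but it has [d] in both [riŋɛʒad] and [riŋɛʒade].
The underlying segment must be /z/; voiced fricatives become stops word-finally, yielding [d] there.
The one attested form of 'egg', [ʒolɛʒeze], shows underlying /ʒolɛʒez/. Applying the same rule word-finally gives [ʒolɛʒed].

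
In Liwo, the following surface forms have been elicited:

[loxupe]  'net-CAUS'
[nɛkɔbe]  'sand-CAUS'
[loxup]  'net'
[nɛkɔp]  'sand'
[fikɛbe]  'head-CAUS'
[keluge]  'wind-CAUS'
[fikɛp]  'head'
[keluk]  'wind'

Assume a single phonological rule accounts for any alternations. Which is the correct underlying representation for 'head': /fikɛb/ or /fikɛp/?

/fikɛb/

In [fikɛp] and [fikɛbe] the final segment of 'head' alternates: [p] ~ [b].
But 'net' keeps [p] in both environments ([loxup], [loxupe]), so there is no rule changing /p/ to [b] before the CAUS suffix.
The alternation reflects word-final obstruent devoicing: voiced obstruents become voiceless word-finally. /b/ is underlying.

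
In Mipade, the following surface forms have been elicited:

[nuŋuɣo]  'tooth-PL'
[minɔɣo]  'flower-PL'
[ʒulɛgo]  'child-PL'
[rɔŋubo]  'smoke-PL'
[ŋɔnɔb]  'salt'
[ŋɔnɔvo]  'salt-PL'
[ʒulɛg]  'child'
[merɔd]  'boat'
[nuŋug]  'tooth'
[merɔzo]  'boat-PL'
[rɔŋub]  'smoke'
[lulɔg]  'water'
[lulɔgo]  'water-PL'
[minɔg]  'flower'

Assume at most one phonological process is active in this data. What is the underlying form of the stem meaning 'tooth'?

/nuŋuɣ/

In [nuŋug] and [nuŋuɣo] the final segment of 'tooth' alternates: [g] ~ [ɣ].
Compare 'child', with invariant [g] in [ʒulɛg] and [ʒulɛgo]: an analysis with underlying /g/ and a rule producing [ɣ] before the PL suffix would wrongly predict alternation here too.
Therefore /ɣ/ is basic and [g] is derived by word-final hardening (voiced fricatives become stops word-finally).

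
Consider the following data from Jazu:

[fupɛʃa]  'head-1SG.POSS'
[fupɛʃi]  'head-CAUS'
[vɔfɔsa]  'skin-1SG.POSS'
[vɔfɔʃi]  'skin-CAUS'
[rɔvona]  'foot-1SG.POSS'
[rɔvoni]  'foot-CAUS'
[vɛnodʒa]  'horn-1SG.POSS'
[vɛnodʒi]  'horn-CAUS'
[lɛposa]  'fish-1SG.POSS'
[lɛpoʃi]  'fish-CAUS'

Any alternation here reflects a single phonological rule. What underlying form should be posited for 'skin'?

/vɔfɔs/

'skin' shows [s] ~ [ʃ] at the end of the stem ([vɔfɔsa] vs [vɔfɔʃi]).
The stem 'head' ([fupɛʃa], [fupɛʃi]) shows [ʃ] unchanged in both environments, so [ʃ] cannot be basic with [s] derived before the 1SG.POSS suffix.
The underlying segment must be /s/; /s/ becomes palato-alveolar [ʃ] before a front vowel, yielding [ʃ] there.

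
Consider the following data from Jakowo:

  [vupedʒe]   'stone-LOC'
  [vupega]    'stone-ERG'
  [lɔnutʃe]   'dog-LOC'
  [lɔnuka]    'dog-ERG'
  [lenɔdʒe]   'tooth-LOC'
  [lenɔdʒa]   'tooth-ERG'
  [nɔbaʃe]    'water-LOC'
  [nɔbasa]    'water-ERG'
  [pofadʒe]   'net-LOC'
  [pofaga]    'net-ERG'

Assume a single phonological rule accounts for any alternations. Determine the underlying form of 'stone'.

The stem for 'stone' ends in [dʒ] in [vupedʒe] but [g] in [vupega].
Compare 'tooth', with invariant [dʒ] in [lenɔdʒe] and [lenɔdʒa]: an analysis with underlying /dʒ/ and a rule producing [g] before the ERG suffix would wrongly predict alternation here too.
So /g/ is underlying, and a rule of palatalization before a front vowel — /k/, /g/ and /s/ become palato-alveolar [tʃ], [dʒ] and [ʃ] before a front vowel — gives [dʒ].
Hence 'stone' is /vupeg/ underlyingly.

/vupeg/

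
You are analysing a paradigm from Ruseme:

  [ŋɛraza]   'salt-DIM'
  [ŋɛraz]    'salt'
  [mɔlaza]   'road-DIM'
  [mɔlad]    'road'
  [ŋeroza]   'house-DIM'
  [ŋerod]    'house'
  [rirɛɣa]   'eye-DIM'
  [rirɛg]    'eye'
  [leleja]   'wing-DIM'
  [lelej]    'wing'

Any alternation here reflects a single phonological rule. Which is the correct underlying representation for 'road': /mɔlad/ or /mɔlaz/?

/mɔlad/

'road' shows [z] ~ [d] at the end of the stem ([mɔlaza] vs [mɔlad]).
But 'salt' keeps [z] in both environments ([ŋɛraza], [ŋɛraz]), so there is no rule changing /z/ to [d] in isolation.
The underlying segment must be /d/; voiced stops become fricatives between vowels, yielding [z] there.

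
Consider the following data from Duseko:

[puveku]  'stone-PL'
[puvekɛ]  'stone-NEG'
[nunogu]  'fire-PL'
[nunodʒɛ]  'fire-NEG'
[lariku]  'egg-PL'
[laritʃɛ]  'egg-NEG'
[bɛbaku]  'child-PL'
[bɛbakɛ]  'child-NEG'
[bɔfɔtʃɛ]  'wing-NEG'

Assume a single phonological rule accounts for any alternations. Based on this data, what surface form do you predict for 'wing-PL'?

'egg' shows [k] ~ [tʃ] at the end of the stem ([lariku] vs [laritʃɛ]).
But 'stone' keeps [k] in both environments ([puveku], [puvekɛ]), so there is no rule changing /k/ to [tʃ] before the NEG suffix.
Therefore /tʃ/ is basic and [k] is derived by depalatalization (palato-alveolar /tʃ/ and /dʒ/ become [k] and [g] when no front vowel follows).
The one attested form of 'wing', [bɔfɔtʃɛ], shows underlying /bɔfɔtʃ/. Applying the same rule when no front vowel follows gives [bɔfɔku].

[bɔfɔku]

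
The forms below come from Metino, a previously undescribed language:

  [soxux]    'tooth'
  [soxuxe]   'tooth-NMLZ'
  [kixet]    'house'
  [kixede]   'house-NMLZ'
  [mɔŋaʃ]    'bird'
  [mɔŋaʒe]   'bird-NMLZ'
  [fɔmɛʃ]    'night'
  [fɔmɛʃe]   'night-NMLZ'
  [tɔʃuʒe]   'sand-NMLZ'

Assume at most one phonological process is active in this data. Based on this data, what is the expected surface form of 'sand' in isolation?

[tɔʃuʃ]

'bird' shows [ʃ] ~ [ʒ] at the end of the stem ([mɔŋaʃ] vs [mɔŋaʒe]).
Compare 'night', with invariant [ʃ] in [fɔmɛʃ] and [fɔmɛʃe]: an analysis with underlying /ʃ/ and a rule producing [ʒ] before the NMLZ suffix would wrongly predict alternation here too.
The alternation reflects word-final obstruent devoicing: voiced obstruents become voiceless word-finally. /ʒ/ is underlying.
From [tɔʃuʒe] the stem 'sand' is /tɔʃuʒ/; word-finally this yields [tɔʃuʃ].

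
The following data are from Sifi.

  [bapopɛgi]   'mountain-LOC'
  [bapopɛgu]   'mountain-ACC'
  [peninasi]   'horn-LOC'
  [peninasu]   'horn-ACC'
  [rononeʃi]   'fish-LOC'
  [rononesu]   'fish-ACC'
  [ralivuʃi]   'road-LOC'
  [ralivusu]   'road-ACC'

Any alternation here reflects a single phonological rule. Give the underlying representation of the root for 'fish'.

/rononeʃ/

The root 'fish' surfaces as [rononeʃi] and [rononesu], with a stem-final [ʃ] ~ [s] alternation.
The stem 'horn' ([peninasi], [peninasu]) shows [s] unchanged in both environments, so [s] cannot be basic with [ʃ] derived before the LOC suffix.
So /ʃ/ is underlying, and a rule of depalatalization — palato-alveolar /ʃ/ becomes [s] when no front vowel follows — gives [s].
Hence 'fish' is /rononeʃ/ underlyingly.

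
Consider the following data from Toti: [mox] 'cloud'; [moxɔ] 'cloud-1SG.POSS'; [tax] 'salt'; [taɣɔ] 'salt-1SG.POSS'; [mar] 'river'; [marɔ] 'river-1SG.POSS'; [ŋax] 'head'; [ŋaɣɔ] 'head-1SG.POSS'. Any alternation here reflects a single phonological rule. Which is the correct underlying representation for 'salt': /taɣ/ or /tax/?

The root 'salt' surfaces as [tax] and [taɣɔ], with a stem-final [x] ~ [ɣ] alternation.
If /x/ were underlying and a rule turned it into [ɣ] before the 1SG.POSS suffix, 'cloud' would also alternate; but it has [x] in both [mox] and [moxɔ].
Therefore /ɣ/ is basic and [x] is derived by word-final obstruent devoicing (voiced obstruents become voiceless word-finally).

/taɣ/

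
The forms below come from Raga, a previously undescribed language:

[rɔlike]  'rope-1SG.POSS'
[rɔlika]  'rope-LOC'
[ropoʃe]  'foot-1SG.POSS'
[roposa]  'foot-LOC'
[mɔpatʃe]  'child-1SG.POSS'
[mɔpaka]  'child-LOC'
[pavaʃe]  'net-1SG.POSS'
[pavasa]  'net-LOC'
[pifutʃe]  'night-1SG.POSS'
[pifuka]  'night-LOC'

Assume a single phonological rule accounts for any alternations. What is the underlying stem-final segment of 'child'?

/tʃ/

The root 'child' surfaces as [mɔpatʃe] and [mɔpaka], with a stem-final [tʃ] ~ [k] alternation.
The stem 'rope' ([rɔlike], [rɔlika]) shows [k] unchanged in both environments, so [k] cannot be basic with [tʃ] derived before the 1SG.POSS suffix.
The underlying segment must be /tʃ/; palato-alveolar /tʃ/ and /ʃ/ become [k] and [s] when no front vowel follows, yielding [k] there.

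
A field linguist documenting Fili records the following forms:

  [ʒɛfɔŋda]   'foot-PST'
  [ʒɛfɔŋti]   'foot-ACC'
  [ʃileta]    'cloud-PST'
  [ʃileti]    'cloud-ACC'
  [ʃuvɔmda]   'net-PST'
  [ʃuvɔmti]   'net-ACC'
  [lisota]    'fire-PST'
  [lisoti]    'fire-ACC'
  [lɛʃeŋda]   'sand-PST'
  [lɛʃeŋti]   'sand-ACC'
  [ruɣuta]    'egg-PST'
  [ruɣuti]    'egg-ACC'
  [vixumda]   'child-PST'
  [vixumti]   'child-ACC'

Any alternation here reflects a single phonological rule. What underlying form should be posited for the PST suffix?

The PST morpheme has two allomorphs, [-da] and [-ta].
The ACC suffix, which begins with [t], is invariant after every stem; so [t] is not altered by any rule here.
The PST suffix is therefore /-da/ underlyingly, with post-vocalic devoicing: voiced stops become voiceless after a vowel.

/-da/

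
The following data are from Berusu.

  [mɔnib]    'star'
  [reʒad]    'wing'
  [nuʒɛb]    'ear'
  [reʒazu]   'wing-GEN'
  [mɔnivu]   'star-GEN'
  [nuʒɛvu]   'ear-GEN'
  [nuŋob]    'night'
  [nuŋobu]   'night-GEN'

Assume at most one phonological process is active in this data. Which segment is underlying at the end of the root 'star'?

In [mɔnib] and [mɔnivu] the final segment of 'star' alternates: [b] ~ [v].
But 'night' keeps [b] in both environments ([nuŋob], [nuŋobu]), so there is no rule changing /b/ to [v] before the GEN suffix.
The alternation reflects word-final hardening: voiced fricatives become stops word-finally. /v/ is underlying.

/v/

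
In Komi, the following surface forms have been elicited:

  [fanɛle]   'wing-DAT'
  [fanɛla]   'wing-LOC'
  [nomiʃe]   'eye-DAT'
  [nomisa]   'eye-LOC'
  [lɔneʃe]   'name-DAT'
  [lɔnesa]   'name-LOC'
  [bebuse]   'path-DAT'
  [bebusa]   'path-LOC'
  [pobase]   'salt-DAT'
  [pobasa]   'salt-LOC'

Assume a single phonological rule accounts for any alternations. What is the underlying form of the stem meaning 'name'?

The root 'name' surfaces as [lɔneʃe] and [lɔnesa], with a stem-final [ʃ] ~ [s] alternation.
If /s/ were underlying and a rule turned it into [ʃ] before the DAT suffix, 'path' would also alternate; but it has [s] in both [bebuse] and [bebusa].
The underlying segment must be /ʃ/; palato-alveolar /ʃ/ becomes [s] when no front vowel follows, yielding [s] there.
So 'name' = /lɔneʃ/.

/lɔneʃ/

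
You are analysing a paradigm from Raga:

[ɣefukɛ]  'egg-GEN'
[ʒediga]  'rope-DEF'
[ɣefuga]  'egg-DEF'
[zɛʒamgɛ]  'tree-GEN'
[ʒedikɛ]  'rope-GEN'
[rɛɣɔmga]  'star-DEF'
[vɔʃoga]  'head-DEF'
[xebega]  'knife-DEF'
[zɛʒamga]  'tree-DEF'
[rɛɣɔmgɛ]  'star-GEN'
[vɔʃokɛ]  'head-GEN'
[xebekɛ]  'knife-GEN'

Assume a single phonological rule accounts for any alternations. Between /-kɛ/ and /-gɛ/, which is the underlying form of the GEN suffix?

The GEN morpheme has two allomorphs, [-gɛ] and [-kɛ].
By contrast the DEF suffix keeps its initial [g] throughout — that segment must be underlying.
So the underlying form is /-kɛ/, and voiceless stops become voiced after a nasal.

/-kɛ/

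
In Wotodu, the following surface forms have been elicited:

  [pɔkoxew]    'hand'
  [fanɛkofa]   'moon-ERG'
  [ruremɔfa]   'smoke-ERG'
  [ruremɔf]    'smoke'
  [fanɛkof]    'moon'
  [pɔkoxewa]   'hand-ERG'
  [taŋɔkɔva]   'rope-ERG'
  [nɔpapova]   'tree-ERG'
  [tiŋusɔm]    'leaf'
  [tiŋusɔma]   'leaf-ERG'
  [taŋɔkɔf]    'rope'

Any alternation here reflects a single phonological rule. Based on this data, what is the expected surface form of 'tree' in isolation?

The stem for 'rope' ends in [v] in [taŋɔkɔva] but [f] in [taŋɔkɔf].
But 'moon' keeps [f] in both environments ([fanɛkofa], [fanɛkof]), so there is no rule changing /f/ to [v] before the ERG suffix.
The alternation reflects word-final obstruent devoicing: voiced obstruents become voiceless word-finally. /v/ is underlying.
The one attested form of 'tree', [nɔpapova], shows underlying /nɔpapov/. Applying the same rule word-finally gives [nɔpapof].

[nɔpapof]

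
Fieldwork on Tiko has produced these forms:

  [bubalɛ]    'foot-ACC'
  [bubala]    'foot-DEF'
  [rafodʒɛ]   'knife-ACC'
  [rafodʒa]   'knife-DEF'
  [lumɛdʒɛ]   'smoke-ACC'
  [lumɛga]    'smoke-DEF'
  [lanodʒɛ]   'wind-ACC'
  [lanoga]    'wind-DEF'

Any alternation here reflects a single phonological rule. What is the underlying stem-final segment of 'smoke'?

/g/

'smoke' shows [dʒ] ~ [g] at the end of the stem ([lumɛdʒɛ] vs [lumɛga]).
Compare 'knife', with invariant [dʒ] in [rafodʒɛ] and [rafodʒa]: an analysis with underlying /dʒ/ and a rule producing [g] before the DEF suffix would wrongly predict alternation here too.
So /g/ is underlying, and a rule of palatalization before a front vowel — /g/ becomes palato-alveolar [dʒ] before a front vowel — gives [dʒ].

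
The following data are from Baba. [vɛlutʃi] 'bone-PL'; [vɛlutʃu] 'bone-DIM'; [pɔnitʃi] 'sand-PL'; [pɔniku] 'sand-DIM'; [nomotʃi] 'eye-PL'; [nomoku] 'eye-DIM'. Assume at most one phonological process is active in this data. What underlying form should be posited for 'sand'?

In [pɔnitʃi] and [pɔniku] the final segment of 'sand' alternates: [tʃ] ~ [k].
If /tʃ/ were underlying and a rule turned it into [k] before the DIM suffix, 'bone' would also alternate; but it has [tʃ] in both [vɛlutʃi] and [vɛlutʃu].
So /k/ is underlying, and a rule of palatalization before a front vowel — /k/ becomes palato-alveolar [tʃ] before a front vowel — gives [tʃ].

/pɔnik/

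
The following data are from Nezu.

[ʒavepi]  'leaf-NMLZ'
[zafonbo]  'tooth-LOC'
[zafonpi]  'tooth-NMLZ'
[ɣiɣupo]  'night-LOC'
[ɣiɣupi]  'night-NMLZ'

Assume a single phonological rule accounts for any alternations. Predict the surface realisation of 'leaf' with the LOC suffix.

[ʒavepo]

The LOC suffix surfaces as [-bo] and [-po], depending on the final segment of the stem.
The NMLZ suffix, which begins with [p], is invariant after every stem; so [p] is not altered by any rule here.
So the underlying form is /-bo/, and voiced stops become voiceless after a vowel.
After 'leaf', which ends in a vowel, the suffix surfaces as [-po], giving [ʒavepo].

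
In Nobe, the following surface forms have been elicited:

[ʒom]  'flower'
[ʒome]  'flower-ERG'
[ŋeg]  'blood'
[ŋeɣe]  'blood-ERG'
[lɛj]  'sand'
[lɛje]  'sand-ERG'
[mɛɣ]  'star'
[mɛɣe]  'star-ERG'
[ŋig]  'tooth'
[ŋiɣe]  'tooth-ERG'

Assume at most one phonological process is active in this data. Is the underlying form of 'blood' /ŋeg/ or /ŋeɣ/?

The stem for 'blood' ends in [g] in [ŋeg] but [ɣ] in [ŋeɣe].
If /ɣ/ were underlying and a rule turned it into [g] in isolation, 'star' would also alternate; but it has [ɣ] in both [mɛɣ] and [mɛɣe].
Therefore /g/ is basic and [ɣ] is derived by intervocalic spirantization (voiced stops become fricatives between vowels).

/ŋeg/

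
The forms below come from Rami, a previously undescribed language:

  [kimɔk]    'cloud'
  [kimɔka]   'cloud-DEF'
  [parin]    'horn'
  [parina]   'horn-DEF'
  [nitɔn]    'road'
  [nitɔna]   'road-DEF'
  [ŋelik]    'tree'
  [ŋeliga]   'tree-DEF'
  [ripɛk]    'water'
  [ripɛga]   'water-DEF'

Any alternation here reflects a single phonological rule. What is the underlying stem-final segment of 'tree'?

The stem for 'tree' ends in [k] in [ŋelik] but [g] in [ŋeliga].
If /k/ were underlying and a rule turned it into [g] before the DEF suffix, 'cloud' would also alternate; but it has [k] in both [kimɔk] and [kimɔka].
The alternation reflects word-final obstruent devoicing: voiced obstruents become voiceless word-finally. /g/ is underlying.

/g/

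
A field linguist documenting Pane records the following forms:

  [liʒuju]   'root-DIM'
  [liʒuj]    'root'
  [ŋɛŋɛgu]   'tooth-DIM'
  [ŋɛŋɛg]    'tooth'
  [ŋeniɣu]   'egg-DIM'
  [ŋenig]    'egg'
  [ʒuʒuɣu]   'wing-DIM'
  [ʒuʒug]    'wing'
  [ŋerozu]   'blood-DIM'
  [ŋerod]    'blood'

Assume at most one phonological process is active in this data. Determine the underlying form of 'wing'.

/ʒuʒuɣ/

'wing' shows [ɣ] ~ [g] at the end of the stem ([ʒuʒuɣu] vs [ʒuʒug]).
The stem 'tooth' ([ŋɛŋɛgu], [ŋɛŋɛg]) shows [g] unchanged in both environments, so [g] cannot be basic with [ɣ] derived before the DIM suffix.
The alternation reflects word-final hardening: voiced fricatives become stops word-finally. /ɣ/ is underlying.
So 'wing' = /ʒuʒuɣ/.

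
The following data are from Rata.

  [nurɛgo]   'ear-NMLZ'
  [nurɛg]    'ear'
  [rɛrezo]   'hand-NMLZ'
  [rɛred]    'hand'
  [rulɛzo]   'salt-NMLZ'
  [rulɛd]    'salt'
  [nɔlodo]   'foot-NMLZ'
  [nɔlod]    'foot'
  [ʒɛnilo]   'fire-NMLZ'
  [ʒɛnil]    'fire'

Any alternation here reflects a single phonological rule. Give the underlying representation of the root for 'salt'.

The stem for 'salt' ends in [z] in [rulɛzo] but [d] in [rulɛd].
If /d/ were underlying and a rule turned it into [z] before the NMLZ suffix, 'foot' would also alternate; but it has [d] in both [nɔlodo] and [nɔlod].
So /z/ is underlying, and a rule of word-final hardening — voiced fricatives become stops word-finally — gives [d].

/rulɛz/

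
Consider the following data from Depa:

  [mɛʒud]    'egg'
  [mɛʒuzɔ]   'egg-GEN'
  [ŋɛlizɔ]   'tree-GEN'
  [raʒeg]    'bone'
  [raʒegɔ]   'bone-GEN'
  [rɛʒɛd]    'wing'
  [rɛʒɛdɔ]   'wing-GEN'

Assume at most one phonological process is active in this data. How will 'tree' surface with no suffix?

In [mɛʒud] and [mɛʒuzɔ] the final segment of 'egg' alternates: [d] ~ [z].
Compare 'wing', with invariant [d] in [rɛʒɛd] and [rɛʒɛdɔ]: an analysis with underlying /d/ and a rule producing [z] before the GEN suffix would wrongly predict alternation here too.
Therefore /z/ is basic and [d] is derived by word-final hardening (voiced fricatives become stops word-finally).
The one attested form of 'tree', [ŋɛlizɔ], shows underlying /ŋɛliz/. Applying the same rule word-finally gives [ŋɛlid].

[ŋɛlid]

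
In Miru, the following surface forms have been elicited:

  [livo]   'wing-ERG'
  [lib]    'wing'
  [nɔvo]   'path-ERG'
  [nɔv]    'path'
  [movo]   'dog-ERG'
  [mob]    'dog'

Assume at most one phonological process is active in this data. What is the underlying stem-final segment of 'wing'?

/b/

In [livo] and [lib] the final segment of 'wing' alternates: [v] ~ [b].
The stem 'path' ([nɔvo], [nɔv]) shows [v] unchanged in both environments, so [v] cannot be basic with [b] derived in isolation.
The underlying segment must be /b/; voiced stops become fricatives between vowels, yielding [v] there.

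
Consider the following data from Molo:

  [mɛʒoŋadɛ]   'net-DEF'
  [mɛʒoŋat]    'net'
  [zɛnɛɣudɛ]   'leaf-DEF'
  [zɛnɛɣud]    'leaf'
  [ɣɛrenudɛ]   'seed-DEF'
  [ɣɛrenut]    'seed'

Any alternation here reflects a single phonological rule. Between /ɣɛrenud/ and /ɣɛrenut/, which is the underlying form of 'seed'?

The stem for 'seed' ends in [d] in [ɣɛrenudɛ] but [t] in [ɣɛrenut].
Compare 'leaf', with invariant [d] in [zɛnɛɣudɛ] and [zɛnɛɣud]: an analysis with underlying /d/ and a rule producing [t] in isolation would wrongly predict alternation here too.
Therefore /t/ is basic and [d] is derived by intervocalic voicing (voiceless stops become voiced between vowels).

/ɣɛrenut/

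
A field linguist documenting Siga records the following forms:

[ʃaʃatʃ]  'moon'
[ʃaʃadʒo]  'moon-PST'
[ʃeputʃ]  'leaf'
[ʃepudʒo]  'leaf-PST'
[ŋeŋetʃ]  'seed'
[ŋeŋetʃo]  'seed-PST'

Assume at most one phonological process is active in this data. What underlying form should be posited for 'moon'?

The root 'moon' surfaces as [ʃaʃatʃ] and [ʃaʃadʒo], with a stem-final [tʃ] ~ [dʒ] alternation.
The stem 'seed' ([ŋeŋetʃ], [ŋeŋetʃo]) shows [tʃ] unchanged in both environments, so [tʃ] cannot be basic with [dʒ] derived before the PST suffix.
So /dʒ/ is underlying, and a rule of word-final obstruent devoicing — voiced obstruents become voiceless word-finally — gives [tʃ].

/ʃaʃadʒ/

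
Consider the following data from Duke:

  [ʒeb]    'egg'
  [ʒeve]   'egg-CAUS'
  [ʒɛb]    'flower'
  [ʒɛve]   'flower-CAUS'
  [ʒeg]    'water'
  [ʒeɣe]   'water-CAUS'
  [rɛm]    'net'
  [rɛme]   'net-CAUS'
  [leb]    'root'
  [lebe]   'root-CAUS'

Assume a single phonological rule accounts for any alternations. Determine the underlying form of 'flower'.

/ʒɛv/

'flower' shows [b] ~ [v] at the end of the stem ([ʒɛb] vs [ʒɛve]).
The stem 'root' ([leb], [lebe]) shows [b] unchanged in both environments, so [b] cannot be basic with [v] derived before the CAUS suffix.
So /v/ is underlying, and a rule of word-final hardening — voiced fricatives become stops word-finally — gives [b].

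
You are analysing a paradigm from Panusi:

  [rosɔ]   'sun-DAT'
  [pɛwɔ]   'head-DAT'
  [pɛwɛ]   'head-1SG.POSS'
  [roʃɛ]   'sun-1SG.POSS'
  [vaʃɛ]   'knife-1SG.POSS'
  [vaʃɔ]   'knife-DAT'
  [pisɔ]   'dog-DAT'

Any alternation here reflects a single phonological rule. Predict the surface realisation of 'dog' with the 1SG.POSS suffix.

The root 'sun' surfaces as [roʃɛ] and [rosɔ], with a stem-final [ʃ] ~ [s] alternation.
Compare 'knife', with invariant [ʃ] in [vaʃɛ] and [vaʃɔ]: an analysis with underlying /ʃ/ and a rule producing [s] before the DAT suffix would wrongly predict alternation here too.
The alternation reflects palatalization before a front vowel: /s/ becomes palato-alveolar [ʃ] before a front vowel. /s/ is underlying.
From [pisɔ] the stem 'dog' is /pis/; before a front vowel this yields [piʃɛ].

[piʃɛ]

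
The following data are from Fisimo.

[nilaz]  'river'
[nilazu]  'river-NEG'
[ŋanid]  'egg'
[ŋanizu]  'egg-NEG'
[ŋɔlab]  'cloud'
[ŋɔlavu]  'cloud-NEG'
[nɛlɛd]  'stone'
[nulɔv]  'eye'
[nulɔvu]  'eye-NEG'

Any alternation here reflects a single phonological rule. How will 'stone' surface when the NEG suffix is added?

The stem for 'egg' ends in [d] in [ŋanid] but [z] in [ŋanizu].
If /z/ were underlying and a rule turned it into [d] in isolation, 'river' would also alternate; but it has [z] in both [nilaz] and [nilazu].
Therefore /d/ is basic and [z] is derived by intervocalic spirantization (voiced stops become fricatives between vowels).
The one attested form of 'stone', [nɛlɛd], shows underlying /nɛlɛd/. Applying the same rule between vowels gives [nɛlɛzu].

[nɛlɛzu]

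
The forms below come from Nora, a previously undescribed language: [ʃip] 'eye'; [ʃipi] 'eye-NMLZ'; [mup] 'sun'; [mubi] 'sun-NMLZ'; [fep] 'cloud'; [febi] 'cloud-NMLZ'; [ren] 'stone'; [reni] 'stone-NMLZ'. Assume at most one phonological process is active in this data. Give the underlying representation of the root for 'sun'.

/mub/

The root 'sun' surfaces as [mup] and [mubi], with a stem-final [p] ~ [b] alternation.
If /p/ were underlying and a rule turned it into [b] before the NMLZ suffix, 'eye' would also alternate; but it has [p] in both [ʃip] and [ʃipi].
The alternation reflects word-final obstruent devoicing: voiced obstruents become voiceless word-finally. /b/ is underlying.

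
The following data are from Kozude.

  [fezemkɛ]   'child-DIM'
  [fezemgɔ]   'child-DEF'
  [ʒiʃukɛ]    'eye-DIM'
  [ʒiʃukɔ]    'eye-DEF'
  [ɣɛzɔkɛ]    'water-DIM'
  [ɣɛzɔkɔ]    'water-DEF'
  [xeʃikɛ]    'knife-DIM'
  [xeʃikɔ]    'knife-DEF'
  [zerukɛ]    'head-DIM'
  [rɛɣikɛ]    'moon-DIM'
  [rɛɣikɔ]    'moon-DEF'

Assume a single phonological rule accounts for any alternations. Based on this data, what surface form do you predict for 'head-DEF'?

[zerukɔ]

The DEF morpheme has two allomorphs, [-gɔ] and [-kɔ].
The DIM suffix, which begins with [k], is invariant after every stem; so [k] is not altered by any rule here.
So the underlying form is /-gɔ/, and voiced stops become voiceless after a vowel.
After 'head', which ends in a vowel, the suffix surfaces as [-kɔ], giving [zerukɔ].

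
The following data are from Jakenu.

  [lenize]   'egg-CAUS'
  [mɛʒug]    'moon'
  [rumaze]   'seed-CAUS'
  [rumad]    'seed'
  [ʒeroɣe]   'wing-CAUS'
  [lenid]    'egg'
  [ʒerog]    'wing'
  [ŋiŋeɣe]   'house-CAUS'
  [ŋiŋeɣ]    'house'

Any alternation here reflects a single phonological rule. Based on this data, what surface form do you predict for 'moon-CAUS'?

'wing' shows [ɣ] ~ [g] at the end of the stem ([ʒeroɣe] vs [ʒerog]).
The stem 'house' ([ŋiŋeɣe], [ŋiŋeɣ]) shows [ɣ] unchanged in both environments, so [ɣ] cannot be basic with [g] derived in isolation.
The underlying segment must be /g/; voiced stops become fricatives between vowels, yielding [ɣ] there.
The one attested form of 'moon', [mɛʒug], shows underlying /mɛʒug/. Applying the same rule between vowels gives [mɛʒuɣe].

[mɛʒuɣe]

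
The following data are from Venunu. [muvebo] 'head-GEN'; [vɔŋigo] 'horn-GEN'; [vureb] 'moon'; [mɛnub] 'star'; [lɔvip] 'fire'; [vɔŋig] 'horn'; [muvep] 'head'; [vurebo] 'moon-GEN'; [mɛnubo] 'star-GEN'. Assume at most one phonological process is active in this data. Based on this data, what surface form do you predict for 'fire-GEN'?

The root 'head' surfaces as [muvep] and [muvebo], with a stem-final [p] ~ [b] alternation.
If /b/ were underlying and a rule turned it into [p] in isolation, 'moon' would also alternate; but it has [b] in both [vureb] and [vurebo].
The alternation reflects intervocalic voicing: voiceless stops become voiced between vowels. /p/ is underlying.
The one attested form of 'fire', [lɔvip], shows underlying /lɔvip/. Applying the same rule between vowels gives [lɔvibo].

[lɔvibo]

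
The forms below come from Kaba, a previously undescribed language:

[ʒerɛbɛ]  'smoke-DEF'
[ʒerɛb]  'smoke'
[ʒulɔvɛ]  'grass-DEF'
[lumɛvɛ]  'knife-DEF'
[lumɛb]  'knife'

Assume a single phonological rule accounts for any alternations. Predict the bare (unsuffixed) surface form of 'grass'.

[ʒulɔb]

The stem for 'knife' ends in [v] in [lumɛvɛ] but [b] in [lumɛb].
If /b/ were underlying and a rule turned it into [v] before the DEF suffix, 'smoke' would also alternate; but it has [b] in both [ʒerɛbɛ] and [ʒerɛb].
Therefore /v/ is basic and [b] is derived by word-final hardening (voiced fricatives become stops word-finally).
The one attested form of 'grass', [ʒulɔvɛ], shows underlying /ʒulɔv/. Applying the same rule word-finally gives [ʒulɔb].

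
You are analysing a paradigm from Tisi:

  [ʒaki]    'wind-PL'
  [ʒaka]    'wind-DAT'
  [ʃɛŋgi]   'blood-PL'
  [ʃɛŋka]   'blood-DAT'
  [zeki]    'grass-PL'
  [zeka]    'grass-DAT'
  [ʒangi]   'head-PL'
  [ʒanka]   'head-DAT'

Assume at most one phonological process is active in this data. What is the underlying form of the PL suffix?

/-gi/

The PL suffix surfaces as [-gi] and [-ki], depending on the final segment of the stem.
The DAT suffix, which begins with [k], is invariant after every stem; so [k] is not altered by any rule here.
So the underlying form is /-gi/, and voiced stops become voiceless after a vowel.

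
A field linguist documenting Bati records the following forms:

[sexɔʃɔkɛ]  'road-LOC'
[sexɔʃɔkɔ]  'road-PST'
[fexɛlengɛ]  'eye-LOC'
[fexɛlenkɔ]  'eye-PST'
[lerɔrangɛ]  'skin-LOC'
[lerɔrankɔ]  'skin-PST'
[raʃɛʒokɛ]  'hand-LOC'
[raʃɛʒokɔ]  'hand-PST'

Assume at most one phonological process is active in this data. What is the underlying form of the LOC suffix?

/-gɛ/

The LOC morpheme has two allomorphs, [-gɛ] and [-kɛ].
The PST suffix, which begins with [k], is invariant after every stem; so [k] is not altered by any rule here.
The LOC suffix is therefore /-gɛ/ underlyingly, with post-vocalic devoicing: voiced stops become voiceless after a vowel.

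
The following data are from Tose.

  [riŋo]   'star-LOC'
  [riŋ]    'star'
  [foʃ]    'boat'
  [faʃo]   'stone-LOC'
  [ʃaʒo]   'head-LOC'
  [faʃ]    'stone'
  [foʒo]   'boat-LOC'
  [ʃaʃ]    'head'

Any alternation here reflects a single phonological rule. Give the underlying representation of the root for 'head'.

The stem for 'head' ends in [ʒ] in [ʃaʒo] but [ʃ] in [ʃaʃ].
But 'stone' keeps [ʃ] in both environments ([faʃo], [faʃ]), so there is no rule changing /ʃ/ to [ʒ] before the LOC suffix.
The underlying segment must be /ʒ/; voiced obstruents become voiceless word-finally, yielding [ʃ] there.

/ʃaʒ/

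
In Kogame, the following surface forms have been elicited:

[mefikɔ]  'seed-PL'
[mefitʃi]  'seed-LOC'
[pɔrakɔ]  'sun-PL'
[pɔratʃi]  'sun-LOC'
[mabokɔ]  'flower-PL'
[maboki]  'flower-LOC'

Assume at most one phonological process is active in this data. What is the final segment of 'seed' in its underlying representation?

In [mefikɔ] and [mefitʃi] the final segment of 'seed' alternates: [k] ~ [tʃ].
Compare 'flower', with invariant [k] in [mabokɔ] and [maboki]: an analysis with underlying /k/ and a rule producing [tʃ] before the LOC suffix would wrongly predict alternation here too.
Therefore /tʃ/ is basic and [k] is derived by depalatalization (palato-alveolar /tʃ/ becomes [k] when no front vowel follows).

/tʃ/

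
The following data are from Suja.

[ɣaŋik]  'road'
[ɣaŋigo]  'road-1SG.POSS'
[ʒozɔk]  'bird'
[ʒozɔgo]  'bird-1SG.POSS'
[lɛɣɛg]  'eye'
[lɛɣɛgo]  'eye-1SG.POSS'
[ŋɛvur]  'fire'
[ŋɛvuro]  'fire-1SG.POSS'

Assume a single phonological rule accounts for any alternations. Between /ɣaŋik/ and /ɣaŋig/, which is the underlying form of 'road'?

'road' shows [k] ~ [g] at the end of the stem ([ɣaŋik] vs [ɣaŋigo]).
The stem 'eye' ([lɛɣɛg], [lɛɣɛgo]) shows [g] unchanged in both environments, so [g] cannot be basic with [k] derived in isolation.
The underlying segment must be /k/; voiceless stops become voiced between vowels, yielding [g] there.

/ɣaŋik/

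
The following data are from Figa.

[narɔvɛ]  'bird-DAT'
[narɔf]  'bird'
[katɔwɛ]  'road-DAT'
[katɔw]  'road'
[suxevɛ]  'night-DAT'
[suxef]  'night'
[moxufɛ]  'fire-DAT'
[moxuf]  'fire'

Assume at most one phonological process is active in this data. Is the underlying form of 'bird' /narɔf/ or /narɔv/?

The stem for 'bird' ends in [v] in [narɔvɛ] but [f] in [narɔf].
If /f/ were underlying and a rule turned it into [v] before the DAT suffix, 'fire' would also alternate; but it has [f] in both [moxufɛ] and [moxuf].
So /v/ is underlying, and a rule of word-final obstruent devoicing — voiced obstruents become voiceless word-finally — gives [f].

/narɔv/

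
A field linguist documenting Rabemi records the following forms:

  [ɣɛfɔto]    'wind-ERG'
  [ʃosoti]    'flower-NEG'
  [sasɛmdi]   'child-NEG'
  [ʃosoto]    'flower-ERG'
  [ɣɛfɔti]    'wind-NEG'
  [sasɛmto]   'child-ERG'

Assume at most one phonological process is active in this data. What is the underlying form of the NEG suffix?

/-di/

The NEG morpheme has two allomorphs, [-di] and [-ti].
By contrast the ERG suffix keeps its initial [t] throughout — that segment must be underlying.
The NEG suffix is therefore /-di/ underlyingly, with post-vocalic devoicing: voiced stops become voiceless after a vowel.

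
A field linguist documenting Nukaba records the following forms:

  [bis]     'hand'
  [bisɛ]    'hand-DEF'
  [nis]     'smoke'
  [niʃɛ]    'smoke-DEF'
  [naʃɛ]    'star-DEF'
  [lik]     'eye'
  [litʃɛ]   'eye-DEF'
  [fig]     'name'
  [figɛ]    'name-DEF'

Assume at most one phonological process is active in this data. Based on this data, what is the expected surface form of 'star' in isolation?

The stem for 'smoke' ends in [s] in [nis] but [ʃ] in [niʃɛ].
Compare 'hand', with invariant [s] in [bis] and [bisɛ]: an analysis with underlying /s/ and a rule producing [ʃ] before the DEF suffix would wrongly predict alternation here too.
The underlying segment must be /ʃ/; palato-alveolar /tʃ/ and /ʃ/ become [k] and [s] when no front vowel follows, yielding [s] there.
From [naʃɛ] the stem 'star' is /naʃ/; when no front vowel follows this yields [nas].

[nas]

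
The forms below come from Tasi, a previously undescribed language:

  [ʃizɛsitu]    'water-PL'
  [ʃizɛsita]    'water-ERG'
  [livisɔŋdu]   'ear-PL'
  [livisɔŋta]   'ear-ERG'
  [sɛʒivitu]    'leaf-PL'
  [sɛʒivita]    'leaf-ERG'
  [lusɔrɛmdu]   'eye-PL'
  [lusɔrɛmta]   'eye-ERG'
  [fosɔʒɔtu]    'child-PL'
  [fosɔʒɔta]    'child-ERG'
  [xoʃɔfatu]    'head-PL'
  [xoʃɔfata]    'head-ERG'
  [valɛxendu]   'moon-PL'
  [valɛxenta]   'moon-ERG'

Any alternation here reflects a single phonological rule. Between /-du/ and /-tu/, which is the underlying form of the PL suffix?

The PL suffix surfaces as [-du] and [-tu], depending on the final segment of the stem.
By contrast the ERG suffix keeps its initial [t] throughout — that segment must be underlying.
So the underlying form is /-du/, and voiced stops become voiceless after a vowel.

/-du/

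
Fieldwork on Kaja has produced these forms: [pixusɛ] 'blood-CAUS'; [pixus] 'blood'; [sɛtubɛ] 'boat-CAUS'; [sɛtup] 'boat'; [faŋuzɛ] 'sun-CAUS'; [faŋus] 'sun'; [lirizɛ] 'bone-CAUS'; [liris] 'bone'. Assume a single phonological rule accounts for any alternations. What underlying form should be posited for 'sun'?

/faŋuz/

'sun' shows [z] ~ [s] at the end of the stem ([faŋuzɛ] vs [faŋus]).
Compare 'blood', with invariant [s] in [pixusɛ] and [pixus]: an analysis with underlying /s/ and a rule producing [z] before the CAUS suffix would wrongly predict alternation here too.
Therefore /z/ is basic and [s] is derived by word-final obstruent devoicing (voiced obstruents become voiceless word-finally).
Hence 'sun' is /faŋuz/ underlyingly.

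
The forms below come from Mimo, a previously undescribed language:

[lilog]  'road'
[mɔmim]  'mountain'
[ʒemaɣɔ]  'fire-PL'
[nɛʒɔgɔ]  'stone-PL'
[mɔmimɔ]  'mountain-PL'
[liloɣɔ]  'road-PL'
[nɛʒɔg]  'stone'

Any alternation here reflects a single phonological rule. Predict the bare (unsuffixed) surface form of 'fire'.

[ʒemag]

In [liloɣɔ] and [lilog] the final segment of 'road' alternates: [ɣ] ~ [g].
But 'stone' keeps [g] in both environments ([nɛʒɔgɔ], [nɛʒɔg]), so there is no rule changing /g/ to [ɣ] before the PL suffix.
So /ɣ/ is underlying, and a rule of word-final hardening — voiced fricatives become stops word-finally — gives [g].
From [ʒemaɣɔ] the stem 'fire' is /ʒemaɣ/; word-finally this yields [ʒemag].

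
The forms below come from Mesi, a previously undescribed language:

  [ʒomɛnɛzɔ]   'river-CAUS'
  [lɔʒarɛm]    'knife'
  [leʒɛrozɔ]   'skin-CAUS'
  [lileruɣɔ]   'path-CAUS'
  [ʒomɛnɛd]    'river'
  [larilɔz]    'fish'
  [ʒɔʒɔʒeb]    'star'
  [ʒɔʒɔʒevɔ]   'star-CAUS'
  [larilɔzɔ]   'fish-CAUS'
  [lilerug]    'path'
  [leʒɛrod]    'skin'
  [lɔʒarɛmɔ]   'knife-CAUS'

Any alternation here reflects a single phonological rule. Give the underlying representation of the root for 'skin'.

/leʒɛrod/

In [leʒɛrozɔ] and [leʒɛrod] the final segment of 'skin' alternates: [z] ~ [d].
If /z/ were underlying and a rule turned it into [d] in isolation, 'fish' would also alternate; but it has [z] in both [larilɔzɔ] and [larilɔz].
Therefore /d/ is basic and [z] is derived by intervocalic spirantization (voiced stops become fricatives between vowels).
Hence 'skin' is /leʒɛrod/ underlyingly.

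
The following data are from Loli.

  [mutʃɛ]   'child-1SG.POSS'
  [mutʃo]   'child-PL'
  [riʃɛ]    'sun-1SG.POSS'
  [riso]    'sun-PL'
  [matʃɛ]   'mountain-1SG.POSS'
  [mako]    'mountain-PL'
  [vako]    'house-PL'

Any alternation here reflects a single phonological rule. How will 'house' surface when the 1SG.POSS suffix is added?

[vatʃɛ]

The stem for 'mountain' ends in [tʃ] in [matʃɛ] but [k] in [mako].
The stem 'child' ([mutʃɛ], [mutʃo]) shows [tʃ] unchanged in both environments, so [tʃ] cannot be basic with [k] derived before the PL suffix.
The underlying segment must be /k/; /k/ and /s/ become palato-alveolar [tʃ] and [ʃ] before a front vowel, yielding [tʃ] there.
From [vako] the stem 'house' is /vak/; before a front vowel this yields [vatʃɛ].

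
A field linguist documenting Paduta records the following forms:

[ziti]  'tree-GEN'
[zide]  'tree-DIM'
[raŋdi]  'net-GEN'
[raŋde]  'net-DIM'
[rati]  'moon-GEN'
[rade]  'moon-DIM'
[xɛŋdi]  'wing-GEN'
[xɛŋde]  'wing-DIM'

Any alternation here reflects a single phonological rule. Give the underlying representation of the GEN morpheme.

/-ti/

The GEN morpheme has two allomorphs, [-di] and [-ti].
By contrast the DIM suffix keeps its initial [d] throughout — that segment must be underlying.
So the underlying form is /-ti/, and voiceless stops become voiced after a nasal.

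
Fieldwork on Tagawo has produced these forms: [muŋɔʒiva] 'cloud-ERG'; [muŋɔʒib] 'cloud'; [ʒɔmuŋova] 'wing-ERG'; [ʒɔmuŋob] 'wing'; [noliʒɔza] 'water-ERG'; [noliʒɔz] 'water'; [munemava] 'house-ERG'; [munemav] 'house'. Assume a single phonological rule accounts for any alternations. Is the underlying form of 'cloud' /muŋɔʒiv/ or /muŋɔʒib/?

The stem for 'cloud' ends in [v] in [muŋɔʒiva] but [b] in [muŋɔʒib].
If /v/ were underlying and a rule turned it into [b] in isolation, 'house' would also alternate; but it has [v] in both [munemava] and [munemav].
Therefore /b/ is basic and [v] is derived by intervocalic spirantization (voiced stops become fricatives between vowels).

/muŋɔʒib/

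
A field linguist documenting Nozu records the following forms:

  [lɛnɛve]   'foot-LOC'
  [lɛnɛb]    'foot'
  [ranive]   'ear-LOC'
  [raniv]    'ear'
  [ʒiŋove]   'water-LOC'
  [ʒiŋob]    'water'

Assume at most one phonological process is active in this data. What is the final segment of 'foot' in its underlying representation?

The root 'foot' surfaces as [lɛnɛve] and [lɛnɛb], with a stem-final [v] ~ [b] alternation.
But 'ear' keeps [v] in both environments ([ranive], [raniv]), so there is no rule changing /v/ to [b] in isolation.
The underlying segment must be /b/; voiced stops become fricatives between vowels, yielding [v] there.

/b/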